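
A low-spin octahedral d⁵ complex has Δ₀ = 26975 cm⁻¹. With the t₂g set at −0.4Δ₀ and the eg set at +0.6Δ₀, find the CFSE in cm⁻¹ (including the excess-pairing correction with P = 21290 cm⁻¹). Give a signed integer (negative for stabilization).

The d⁵ electrons fill as t₂g⁵ eg⁰.
CFSE(orbital) = 5×(-0.4Δ₀) + 0×(0.6Δ₀) = -2.0Δ₀; with Δ₀ = 26975 cm⁻¹ that is -53950 cm⁻¹.
High-spin d⁵ would be t₂g³ eg² with 0 pairs; low-spin has 2, so 2 excess pairs cost +2P = +42580 cm⁻¹.
Overall CFSE = -53950 + 42580 = -11370 cm⁻¹.

-11370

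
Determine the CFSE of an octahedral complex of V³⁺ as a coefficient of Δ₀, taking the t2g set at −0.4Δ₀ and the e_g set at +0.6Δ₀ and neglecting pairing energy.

-0.8 Δ₀

V³⁺: group 5, so d-count = 5 − 3 = 2.
For octahedral d² the high- and low-spin configurations coincide.
Configuration: t2g^2 e_g^0.
CFSE = 2(-0.4Δ₀) + 0(0.6Δ₀) = -0.8Δ₀ + 0.0Δ₀ = -0.8Δ₀.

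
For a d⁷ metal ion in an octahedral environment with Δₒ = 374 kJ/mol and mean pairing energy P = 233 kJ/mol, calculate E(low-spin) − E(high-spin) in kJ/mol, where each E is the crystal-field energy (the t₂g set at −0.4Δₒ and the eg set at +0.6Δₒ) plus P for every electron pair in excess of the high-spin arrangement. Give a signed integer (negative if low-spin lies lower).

In the high-spin limit (t₂g⁵ eg²) the orbital term is -0.8Δₒ = -299 kJ/mol, with no excess pairing.
For low-spin the configuration is t₂g⁶ eg¹: orbital energy -1.8 × 374 = -673 kJ/mol, and 1 additional pair relative to high-spin adds 233 kJ/mol, giving -440 kJ/mol.
Thus E(LS) − E(HS) = -141 kJ/mol.

-141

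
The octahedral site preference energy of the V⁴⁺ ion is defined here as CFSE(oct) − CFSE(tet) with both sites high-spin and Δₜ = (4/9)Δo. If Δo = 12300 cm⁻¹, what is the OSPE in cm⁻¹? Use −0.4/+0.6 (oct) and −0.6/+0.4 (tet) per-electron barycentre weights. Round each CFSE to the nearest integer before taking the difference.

V⁴⁺: group 5, so d-count = 5 − 4 = 1.
In an octahedral site d¹ (HS) is t2g^1 e_g^0, giving CFSE(oct) = -0.4Δo = -4920 cm⁻¹.
In a tetrahedral site the filling is e^1 t2^0: CFSE(tet) = -0.6Δₜ = -0.6 × (4/9)(12300) = -3280 cm⁻¹.
OSPE = -4920 − (-3280) = -1640 cm⁻¹.

-1640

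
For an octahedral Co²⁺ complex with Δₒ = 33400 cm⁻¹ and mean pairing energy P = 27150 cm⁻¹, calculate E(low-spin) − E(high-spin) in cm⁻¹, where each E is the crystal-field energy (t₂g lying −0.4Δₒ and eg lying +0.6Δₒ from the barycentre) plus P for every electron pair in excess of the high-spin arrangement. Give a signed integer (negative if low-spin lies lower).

-6250

Co is in group 9, so Co²⁺ is d⁷ (9 − 2 = 7).
High-spin: t₂g⁵ eg², CFSE = -0.8Δₒ = -26720 cm⁻¹.
For low-spin the configuration is t₂g⁶ eg¹: orbital energy -1.8 × 33400 = -60120 cm⁻¹, and 1 additional pair relative to high-spin adds 27150 cm⁻¹, giving -32970 cm⁻¹.
Thus E(LS) − E(HS) = -6250 cm⁻¹.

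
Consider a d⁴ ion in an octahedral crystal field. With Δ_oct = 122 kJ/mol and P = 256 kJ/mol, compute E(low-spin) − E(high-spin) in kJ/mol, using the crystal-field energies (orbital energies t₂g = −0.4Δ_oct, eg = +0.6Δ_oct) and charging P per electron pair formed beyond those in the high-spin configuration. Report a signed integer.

134

High-spin: t₂g³ eg¹, CFSE = -0.6Δ_oct = -73 kJ/mol.
Low-spin: t₂g⁴ eg⁰, orbital CFSE = -1.6Δ_oct = -195 kJ/mol; plus 1 excess pair × P = +256 kJ/mol; total 61 kJ/mol.
The difference is 61 − (-73) = 134 kJ/mol, so high-spin lies lower.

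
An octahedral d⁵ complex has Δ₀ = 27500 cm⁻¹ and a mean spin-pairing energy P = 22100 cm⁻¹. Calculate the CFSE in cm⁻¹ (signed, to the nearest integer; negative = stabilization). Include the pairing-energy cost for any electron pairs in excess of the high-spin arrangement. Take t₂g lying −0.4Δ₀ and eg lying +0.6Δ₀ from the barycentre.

-10800

Since Δ₀ = 27500 cm⁻¹ > P = 22100 cm⁻¹, the complex adopts the low-spin configuration.
That gives t₂g⁵ eg⁰.
Orbital CFSE = -2.0Δ₀ = -2.0 × 27500 = -55000 cm⁻¹.
Excess pairs vs high-spin: 2 − 0 = 2; pairing cost = +44200 cm⁻¹.
Net CFSE = -55000 + 44200 = -10800 cm⁻¹.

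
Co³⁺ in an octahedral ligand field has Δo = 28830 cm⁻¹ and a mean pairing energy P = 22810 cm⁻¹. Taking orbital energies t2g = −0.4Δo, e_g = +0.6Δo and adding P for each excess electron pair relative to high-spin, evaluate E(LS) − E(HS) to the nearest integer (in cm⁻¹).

Co³⁺: group 9, so d-count = 9 − 3 = 6.
In the high-spin limit (t2g^4 e_g^2) the orbital term is -0.4Δo = -11532 cm⁻¹, with no excess pairing.
Low-spin: t2g^6 e_g^0, orbital CFSE = -2.4Δo = -69192 cm⁻¹; plus 2 excess pairs × P = +45620 cm⁻¹; total -23572 cm⁻¹.
Thus E(LS) − E(HS) = -12040 cm⁻¹.

-12040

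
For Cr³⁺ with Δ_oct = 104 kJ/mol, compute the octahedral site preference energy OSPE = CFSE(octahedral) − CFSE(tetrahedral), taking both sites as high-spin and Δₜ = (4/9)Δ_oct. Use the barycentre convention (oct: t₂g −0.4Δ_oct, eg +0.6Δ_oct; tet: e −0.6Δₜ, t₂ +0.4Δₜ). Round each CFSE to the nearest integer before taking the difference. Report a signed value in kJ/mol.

Group 6 minus oxidation state +3 gives a d³ configuration for Cr³⁺.
Octahedral high-spin t₂g³ eg⁰: CFSE = -1.2 × 104 = -125 kJ/mol.
In a tetrahedral site the filling is e² t₂¹: CFSE(tet) = -0.8Δₜ = -0.8 × (4/9)(104) = -37 kJ/mol.
Subtracting, OSPE = -125 − (-37) = -88 kJ/mol.

-88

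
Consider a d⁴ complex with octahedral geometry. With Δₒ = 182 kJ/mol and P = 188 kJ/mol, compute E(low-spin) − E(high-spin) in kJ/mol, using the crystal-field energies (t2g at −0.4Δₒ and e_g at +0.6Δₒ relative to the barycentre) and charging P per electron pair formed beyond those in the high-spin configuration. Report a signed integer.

In the high-spin limit (t2g^3 e_g^1) the orbital term is -0.6Δₒ = -109 kJ/mol, with no excess pairing.
For low-spin the configuration is t2g^4 e_g^0: orbital energy -1.6 × 182 = -291 kJ/mol, and 1 additional pair relative to high-spin adds 188 kJ/mol, giving -103 kJ/mol.
Thus E(LS) − E(HS) = 6 kJ/mol.

6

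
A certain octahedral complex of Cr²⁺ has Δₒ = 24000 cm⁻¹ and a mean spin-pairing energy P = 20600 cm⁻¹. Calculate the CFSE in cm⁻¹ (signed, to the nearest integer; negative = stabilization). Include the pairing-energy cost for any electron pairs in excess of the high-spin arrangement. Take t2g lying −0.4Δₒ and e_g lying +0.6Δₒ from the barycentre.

-17800

Cr²⁺: group 6, so d-count = 6 − 2 = 4.
With Δₒ > P the complex is low-spin.
That gives t2g^4 e_g^0.
Orbital CFSE = -1.6Δₒ = -1.6 × 24000 = -38400 cm⁻¹.
Excess pairs vs high-spin: 1 − 0 = 1; pairing cost = +20600 cm⁻¹.
Net CFSE = -38400 + 20600 = -17800 cm⁻¹.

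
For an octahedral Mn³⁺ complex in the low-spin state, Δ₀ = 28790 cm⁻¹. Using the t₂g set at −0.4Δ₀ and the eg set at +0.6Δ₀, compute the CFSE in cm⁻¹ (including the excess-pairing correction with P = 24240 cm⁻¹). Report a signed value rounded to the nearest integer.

-21824

Group 7 minus oxidation state +3 gives a d⁴ configuration for Mn³⁺.
Electron filling gives t₂g⁴ eg⁰.
The orbital stabilization is -1.6Δ₀ = -1.6 × 28790 = -46064 cm⁻¹.
Pairing penalty: 1 pair vs 0 in the high-spin reference → 1 extra × P = 24240 cm⁻¹.
Net CFSE = -46064 + 24240 = -21824 cm⁻¹.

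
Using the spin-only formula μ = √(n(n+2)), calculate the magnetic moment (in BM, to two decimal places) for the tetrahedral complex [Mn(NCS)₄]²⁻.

Each NCS⁻ contributes -1; 4 × (-1) = -4. With overall charge -2, Mn is in the +2 oxidation state.
Mn²⁺: group 7, so d-count = 7 − 2 = 5.
Tetrahedral splitting is small, so the complex is high-spin.
Configuration: e² t₂³ → 5 unpaired electrons.
μ(spin-only) = √[5(5+2)] = √35 ≈ 5.92 BM.

5.92 BM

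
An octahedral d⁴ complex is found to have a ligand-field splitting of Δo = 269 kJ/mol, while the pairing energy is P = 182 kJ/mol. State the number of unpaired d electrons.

Here Δo > P (269 > 182), so the low-spin state is favoured.
Configuration: t₂g⁴ eg⁰.
Unpaired electrons: 2.

2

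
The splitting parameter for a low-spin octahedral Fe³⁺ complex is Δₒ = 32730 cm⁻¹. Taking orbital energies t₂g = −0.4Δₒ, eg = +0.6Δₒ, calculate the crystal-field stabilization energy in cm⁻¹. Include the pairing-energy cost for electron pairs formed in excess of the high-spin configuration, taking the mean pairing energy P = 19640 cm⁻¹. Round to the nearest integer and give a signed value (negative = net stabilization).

-26180

Fe³⁺: group 8, so d-count = 8 − 3 = 5.
Configuration: t₂g⁵ eg⁰.
Orbital CFSE = 5(-0.4) + 0(0.6) = -2.0Δₒ = -2.0 × 32730 = -65460 cm⁻¹.
High-spin d⁵ would be t₂g³ eg² with 0 pairs; low-spin has 2, so 2 excess pairs cost +2P = +39280 cm⁻¹.
Combining: -65460 + 39280 = -26180 cm⁻¹.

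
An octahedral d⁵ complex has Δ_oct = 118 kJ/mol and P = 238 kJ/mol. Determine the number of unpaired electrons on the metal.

5

Here Δ_oct < P (118 < 238), so the high-spin state is favoured.
That gives t₂g³ eg².
Unpaired electrons: 5.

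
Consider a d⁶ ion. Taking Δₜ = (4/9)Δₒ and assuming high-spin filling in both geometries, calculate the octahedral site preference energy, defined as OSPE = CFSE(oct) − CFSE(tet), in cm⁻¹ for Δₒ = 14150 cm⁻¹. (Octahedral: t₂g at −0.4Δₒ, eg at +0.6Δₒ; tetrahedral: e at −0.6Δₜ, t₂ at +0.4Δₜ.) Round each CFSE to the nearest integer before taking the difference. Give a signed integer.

-1887

Octahedral high-spin t₂g⁴ eg²: CFSE = -0.4 × 14150 = -5660 cm⁻¹.
In a tetrahedral site the filling is e³ t₂³: CFSE(tet) = -0.6Δₜ = -0.6 × (4/9)(14150) = -3773 cm⁻¹.
OSPE = CFSE(oct) − CFSE(tet) = -5660 − (-3773) = -1887 cm⁻¹.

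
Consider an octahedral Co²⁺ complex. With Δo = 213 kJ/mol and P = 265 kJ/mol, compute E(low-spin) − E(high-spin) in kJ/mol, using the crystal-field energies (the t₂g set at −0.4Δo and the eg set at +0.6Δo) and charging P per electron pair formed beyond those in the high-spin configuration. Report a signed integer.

Co sits in group 9; removing 2 electrons leaves Co²⁺ with 9 − 2 = 7 d electrons.
High-spin: t₂g⁵ eg², CFSE = -0.8Δo = -170 kJ/mol.
Low-spin: t₂g⁶ eg¹, orbital CFSE = -1.8Δo = -383 kJ/mol; plus 1 excess pair × P = +265 kJ/mol; total -118 kJ/mol.
The difference is -118 − (-170) = 52 kJ/mol, so high-spin lies lower.

52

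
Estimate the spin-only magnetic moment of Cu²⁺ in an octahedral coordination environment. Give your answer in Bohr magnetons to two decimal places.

1.73 Bohr magnetons

Group 11 minus oxidation state +2 gives a d⁹ configuration for Cu²⁺.
For octahedral d⁹ the high- and low-spin configurations coincide.
Configuration: t₂g⁶ eg³ → 1 unpaired electron.
μ(spin-only) = √[1(1+2)] = √3 ≈ 1.73 Bohr magnetons.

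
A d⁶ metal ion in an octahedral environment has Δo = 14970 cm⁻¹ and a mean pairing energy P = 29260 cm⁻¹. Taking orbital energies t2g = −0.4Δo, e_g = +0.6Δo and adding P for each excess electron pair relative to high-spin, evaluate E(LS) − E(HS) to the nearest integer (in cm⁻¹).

High-spin d⁶ fills as t2g^4 e_g^2 with CFSE 4(−0.4) + 2(+0.6) = -0.4Δo = -5988 cm⁻¹.
Low-spin: t2g^6 e_g^0, orbital CFSE = -2.4Δo = -35928 cm⁻¹; plus 2 excess pairs × P = +58520 cm⁻¹; total 22592 cm⁻¹.
E(LS) − E(HS) = 22592 − (-5988) = 28580 cm⁻¹.

28580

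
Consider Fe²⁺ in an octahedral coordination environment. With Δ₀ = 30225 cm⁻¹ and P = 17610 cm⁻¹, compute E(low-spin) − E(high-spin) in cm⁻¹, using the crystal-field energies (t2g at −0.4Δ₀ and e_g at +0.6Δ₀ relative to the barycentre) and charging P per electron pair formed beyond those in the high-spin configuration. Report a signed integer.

-25230

Fe is in group 8, so Fe²⁺ is d⁶ (8 − 2 = 6).
High-spin: t2g^4 e_g^2, CFSE = -0.4Δ₀ = -12090 cm⁻¹.
Low-spin: t2g^6 e_g^0, orbital CFSE = -2.4Δ₀ = -72540 cm⁻¹; plus 2 excess pairs × P = +35220 cm⁻¹; total -37320 cm⁻¹.
E(LS) − E(HS) = -37320 − (-12090) = -25230 cm⁻¹.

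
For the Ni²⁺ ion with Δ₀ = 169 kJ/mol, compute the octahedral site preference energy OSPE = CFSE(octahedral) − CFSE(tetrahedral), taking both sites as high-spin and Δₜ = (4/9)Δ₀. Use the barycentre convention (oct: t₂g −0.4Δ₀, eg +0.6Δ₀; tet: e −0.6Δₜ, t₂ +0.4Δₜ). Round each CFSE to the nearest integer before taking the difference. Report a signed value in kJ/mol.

Ni sits in group 10; removing 2 electrons leaves Ni²⁺ with 10 − 2 = 8 d electrons.
Octahedral (high-spin): t₂g⁶ eg², CFSE = 6(−0.4) + 2(+0.6) = -1.2Δ₀ = -1.2 × 169 = -203 kJ/mol.
Tetrahedral: e⁴ t₂⁴, CFSE = 4(−0.6) + 4(+0.4) = -0.8Δₜ = -0.8 × (4/9) × 169 = -60 kJ/mol.
OSPE = CFSE(oct) − CFSE(tet) = -203 − (-60) = -143 kJ/mol.

-143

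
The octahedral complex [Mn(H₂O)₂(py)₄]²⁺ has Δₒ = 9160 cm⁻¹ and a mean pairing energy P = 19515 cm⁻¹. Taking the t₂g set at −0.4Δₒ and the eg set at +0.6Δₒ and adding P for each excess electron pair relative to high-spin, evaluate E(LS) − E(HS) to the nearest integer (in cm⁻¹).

20710

Ligand charges: 2×(+0) from H₂O and 4×(+0) from py sum to +0; with overall charge +2, Mn is +2.
Mn is in group 7, so Mn²⁺ is d⁵ (7 − 2 = 5).
High-spin d⁵ fills as t₂g³ eg² with CFSE 3(−0.4) + 2(+0.6) = 0.0Δₒ = 0 cm⁻¹.
For low-spin the configuration is t₂g⁵ eg⁰: orbital energy -2.0 × 9160 = -18320 cm⁻¹, and 2 additional pairs relative to high-spin add 39030 cm⁻¹, giving 20710 cm⁻¹.
Thus E(LS) − E(HS) = 20710 cm⁻¹.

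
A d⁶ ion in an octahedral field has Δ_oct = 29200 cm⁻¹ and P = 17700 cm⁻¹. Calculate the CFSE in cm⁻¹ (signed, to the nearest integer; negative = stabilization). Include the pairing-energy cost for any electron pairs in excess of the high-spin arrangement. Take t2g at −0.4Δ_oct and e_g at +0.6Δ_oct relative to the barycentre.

Here Δ_oct > P (29200 > 17700), so the low-spin state is favoured.
That gives t2g^6 e_g^0.
Orbital CFSE = -2.4Δ_oct = -2.4 × 29200 = -70080 cm⁻¹.
Excess pairs vs high-spin: 3 − 1 = 2; pairing cost = +35400 cm⁻¹.
Net CFSE = -70080 + 35400 = -34680 cm⁻¹.

-34680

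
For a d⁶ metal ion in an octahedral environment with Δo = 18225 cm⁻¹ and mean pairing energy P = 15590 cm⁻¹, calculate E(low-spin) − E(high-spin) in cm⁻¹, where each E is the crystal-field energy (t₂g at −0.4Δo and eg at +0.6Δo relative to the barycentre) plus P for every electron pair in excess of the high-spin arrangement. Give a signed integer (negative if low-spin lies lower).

In the high-spin limit (t₂g⁴ eg²) the orbital term is -0.4Δo = -7290 cm⁻¹, with no excess pairing.
Low-spin: t₂g⁶ eg⁰, orbital CFSE = -2.4Δo = -43740 cm⁻¹; plus 2 excess pairs × P = +31180 cm⁻¹; total -12560 cm⁻¹.
The difference is -12560 − (-7290) = -5270 cm⁻¹, so low-spin lies lower.

-5270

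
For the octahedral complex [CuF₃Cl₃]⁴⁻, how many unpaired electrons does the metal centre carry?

Ligand charges: 3×(-1) from F⁻ and 3×(-1) from Cl⁻ sum to -6; with overall charge -4, Cu is +2.
Cu sits in group 11; removing 2 electrons leaves Cu²⁺ with 11 − 2 = 9 d electrons.
Configuration: t₂g⁶ eg³, giving 1 unpaired electron.

1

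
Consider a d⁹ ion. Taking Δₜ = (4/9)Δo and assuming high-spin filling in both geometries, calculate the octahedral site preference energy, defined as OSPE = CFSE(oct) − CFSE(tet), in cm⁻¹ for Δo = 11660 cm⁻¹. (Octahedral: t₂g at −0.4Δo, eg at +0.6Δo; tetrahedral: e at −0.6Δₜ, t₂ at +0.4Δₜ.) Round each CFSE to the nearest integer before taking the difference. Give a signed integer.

-4923

Octahedral high-spin t₂g⁶ eg³: CFSE = -0.6 × 11660 = -6996 cm⁻¹.
Tetrahedral e⁴ t₂⁵ gives -0.4Δₜ = -0.4 × (4/9) × 11660 = -2073 cm⁻¹.
Subtracting, OSPE = -6996 − (-2073) = -4923 cm⁻¹.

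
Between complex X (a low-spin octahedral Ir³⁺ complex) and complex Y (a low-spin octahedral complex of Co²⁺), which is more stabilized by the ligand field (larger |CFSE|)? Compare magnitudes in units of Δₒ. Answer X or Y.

X

X: Ir is in group 9, so Ir³⁺ is d⁶ (9 − 3 = 6); t2g^6 e_g^0, CFSE = -2.4Δₒ.
Y: Group 9 minus oxidation state +2 gives a d⁷ configuration for Co²⁺; t₂g⁶ eg¹, CFSE = -1.8Δₒ.
So X has the larger |CFSE|.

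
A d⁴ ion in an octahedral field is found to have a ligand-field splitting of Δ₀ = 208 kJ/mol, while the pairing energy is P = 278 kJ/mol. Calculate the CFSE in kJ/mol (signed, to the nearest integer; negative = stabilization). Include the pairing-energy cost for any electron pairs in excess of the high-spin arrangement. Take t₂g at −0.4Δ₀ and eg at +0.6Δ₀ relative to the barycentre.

Δ₀ < P, so pairing is avoided: the ground state is high-spin.
Configuration: t₂g³ eg¹.
Orbital CFSE = -0.6Δ₀ = -0.6 × 208 = -125 kJ/mol.
High-spin has no excess pairs, so no pairing correction applies.

-125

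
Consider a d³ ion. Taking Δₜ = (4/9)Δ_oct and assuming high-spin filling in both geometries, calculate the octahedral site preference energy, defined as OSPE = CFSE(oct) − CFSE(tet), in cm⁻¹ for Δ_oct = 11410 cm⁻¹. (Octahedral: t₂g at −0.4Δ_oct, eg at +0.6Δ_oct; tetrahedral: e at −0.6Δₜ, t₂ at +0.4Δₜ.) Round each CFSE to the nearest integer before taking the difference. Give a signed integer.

In an octahedral site d³ (HS) is t₂g³ eg⁰, giving CFSE(oct) = -1.2Δ_oct = -13692 cm⁻¹.
In a tetrahedral site the filling is e² t₂¹: CFSE(tet) = -0.8Δₜ = -0.8 × (4/9)(11410) = -4057 cm⁻¹.
OSPE = CFSE(oct) − CFSE(tet) = -13692 − (-4057) = -9635 cm⁻¹.

-9635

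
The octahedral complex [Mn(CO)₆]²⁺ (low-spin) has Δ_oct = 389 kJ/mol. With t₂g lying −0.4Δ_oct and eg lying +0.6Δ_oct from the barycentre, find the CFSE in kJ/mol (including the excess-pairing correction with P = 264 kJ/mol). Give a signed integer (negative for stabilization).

CO is neutral, so the +2 overall charge sits on Mn: oxidation state +2.
Mn sits in group 7; removing 2 electrons leaves Mn²⁺ with 7 − 2 = 5 d electrons.
Electron filling gives t₂g⁵ eg⁰.
Orbital CFSE = 5(-0.4) + 0(0.6) = -2.0Δ_oct = -2.0 × 389 = -778 kJ/mol.
High-spin d⁵ would be t₂g³ eg² with 0 pairs; low-spin has 2, so 2 excess pairs cost +2P = +528 kJ/mol.
Overall CFSE = -778 + 528 = -250 kJ/mol.

-250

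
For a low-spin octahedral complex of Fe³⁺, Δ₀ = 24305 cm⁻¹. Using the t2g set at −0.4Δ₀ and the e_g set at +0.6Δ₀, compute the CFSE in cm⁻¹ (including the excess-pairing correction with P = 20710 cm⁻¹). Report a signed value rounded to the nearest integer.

Group 8 minus oxidation state +3 gives a d⁵ configuration for Fe³⁺.
The d⁵ electrons fill as t2g^5 e_g^0.
CFSE(orbital) = 5×(-0.4Δ₀) + 0×(0.6Δ₀) = -2.0Δ₀; with Δ₀ = 24305 cm⁻¹ that is -48610 cm⁻¹.
Pairing penalty: 2 pairs vs 0 in the high-spin reference → 2 extra × P = 41420 cm⁻¹.
Net CFSE = -48610 + 41420 = -7190 cm⁻¹.

-7190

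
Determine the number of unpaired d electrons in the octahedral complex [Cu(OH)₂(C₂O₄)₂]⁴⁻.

1

Ligand charges: 2×(-1) from OH⁻ and 2×(-2) from C₂O₄²⁻ sum to -6; with overall charge -4, Cu is +2.
Cu is in group 11, so Cu²⁺ is d⁹ (11 − 2 = 9).
Configuration: t₂g⁶ eg³, giving 1 unpaired electron.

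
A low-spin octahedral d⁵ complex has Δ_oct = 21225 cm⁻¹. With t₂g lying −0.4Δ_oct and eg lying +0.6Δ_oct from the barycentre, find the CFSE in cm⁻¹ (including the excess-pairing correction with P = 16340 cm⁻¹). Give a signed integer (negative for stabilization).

-9770

The d⁵ electrons fill as t₂g⁵ eg⁰.
CFSE(orbital) = 5×(-0.4Δ_oct) + 0×(0.6Δ_oct) = -2.0Δ_oct; with Δ_oct = 21225 cm⁻¹ that is -42450 cm⁻¹.
Relative to high-spin t₂g³ eg² (0 paired), the low-spin configuration has 2 additional pairs, contributing +2 × 16340 = +32680 cm⁻¹.
Net CFSE = -42450 + 32680 = -9770 cm⁻¹.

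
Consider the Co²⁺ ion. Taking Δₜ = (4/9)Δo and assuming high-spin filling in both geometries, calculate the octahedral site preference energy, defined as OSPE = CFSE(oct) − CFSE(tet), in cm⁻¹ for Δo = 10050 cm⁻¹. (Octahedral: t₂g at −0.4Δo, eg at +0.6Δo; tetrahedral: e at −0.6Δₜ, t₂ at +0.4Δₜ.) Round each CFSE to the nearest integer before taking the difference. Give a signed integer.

-2680

Co is in group 9, so Co²⁺ is d⁷ (9 − 2 = 7).
In an octahedral site d⁷ (HS) is t₂g⁵ eg², giving CFSE(oct) = -0.8Δo = -8040 cm⁻¹.
In a tetrahedral site the filling is e⁴ t₂³: CFSE(tet) = -1.2Δₜ = -1.2 × (4/9)(10050) = -5360 cm⁻¹.
OSPE = -8040 − (-5360) = -2680 cm⁻¹.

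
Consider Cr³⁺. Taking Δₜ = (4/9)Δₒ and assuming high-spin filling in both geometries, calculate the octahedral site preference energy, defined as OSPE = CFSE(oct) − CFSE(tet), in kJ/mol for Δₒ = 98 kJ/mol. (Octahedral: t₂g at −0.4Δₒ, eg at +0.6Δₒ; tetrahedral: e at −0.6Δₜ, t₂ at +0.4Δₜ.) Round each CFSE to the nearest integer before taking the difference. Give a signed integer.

Cr³⁺: group 6, so d-count = 6 − 3 = 3.
Octahedral (high-spin): t₂g³ eg⁰, CFSE = 3(−0.4) + 0(+0.6) = -1.2Δₒ = -1.2 × 98 = -118 kJ/mol.
Tetrahedral e² t₂¹ gives -0.8Δₜ = -0.8 × (4/9) × 98 = -35 kJ/mol.
Subtracting, OSPE = -118 − (-35) = -83 kJ/mol.

-83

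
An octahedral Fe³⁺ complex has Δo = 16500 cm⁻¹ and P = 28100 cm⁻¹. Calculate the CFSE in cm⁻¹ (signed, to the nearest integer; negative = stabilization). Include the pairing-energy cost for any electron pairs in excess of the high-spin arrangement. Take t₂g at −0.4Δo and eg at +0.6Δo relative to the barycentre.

Fe sits in group 8; removing 3 electrons leaves Fe³⁺ with 8 − 3 = 5 d electrons.
Δo < P, so pairing is avoided: the ground state is high-spin.
Filling d⁵ accordingly: t₂g³ eg².
Orbital CFSE = 0.0Δo = 0.0 × 16500 = 0 cm⁻¹.
High-spin has no excess pairs, so no pairing correction applies.

0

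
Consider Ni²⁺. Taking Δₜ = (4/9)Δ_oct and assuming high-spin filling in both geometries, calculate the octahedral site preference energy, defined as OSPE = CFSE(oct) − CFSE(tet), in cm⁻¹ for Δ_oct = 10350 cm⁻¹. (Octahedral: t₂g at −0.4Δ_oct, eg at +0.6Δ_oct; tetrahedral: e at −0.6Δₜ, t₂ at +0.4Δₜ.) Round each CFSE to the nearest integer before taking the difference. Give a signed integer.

Ni²⁺: group 10, so d-count = 10 − 2 = 8.
Octahedral (high-spin): t₂g⁶ eg², CFSE = 6(−0.4) + 2(+0.6) = -1.2Δ_oct = -1.2 × 10350 = -12420 cm⁻¹.
Tetrahedral e⁴ t₂⁴ gives -0.8Δₜ = -0.8 × (4/9) × 10350 = -3680 cm⁻¹.
OSPE = -12420 − (-3680) = -8740 cm⁻¹.

-8740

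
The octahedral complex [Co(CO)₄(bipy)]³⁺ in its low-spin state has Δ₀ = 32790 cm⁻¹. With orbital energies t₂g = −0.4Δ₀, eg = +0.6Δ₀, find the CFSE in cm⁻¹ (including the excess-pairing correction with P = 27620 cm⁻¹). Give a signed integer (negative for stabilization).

Ligand charges: 4×(+0) from CO and 1×(+0) from bipy sum to +0; with overall charge +3, Co is +3.
Group 9 minus oxidation state +3 gives a d⁶ configuration for Co³⁺.
Electron filling gives t₂g⁶ eg⁰.
Orbital CFSE = 6(-0.4) + 0(0.6) = -2.4Δ₀ = -2.4 × 32790 = -78696 cm⁻¹.
Pairing penalty: 3 pairs vs 1 in the high-spin reference → 2 extra × P = 55240 cm⁻¹.
Net CFSE = -78696 + 55240 = -23456 cm⁻¹.

-23456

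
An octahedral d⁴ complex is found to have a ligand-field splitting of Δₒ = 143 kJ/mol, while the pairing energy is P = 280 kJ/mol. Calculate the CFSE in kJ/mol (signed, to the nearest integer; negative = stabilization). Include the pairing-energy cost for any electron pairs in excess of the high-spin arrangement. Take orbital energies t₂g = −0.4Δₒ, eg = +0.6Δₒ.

With Δₒ < P the complex is high-spin.
That gives t₂g³ eg¹.
Orbital CFSE = -0.6Δₒ = -0.6 × 143 = -86 kJ/mol.
High-spin has no excess pairs, so no pairing correction applies.

-86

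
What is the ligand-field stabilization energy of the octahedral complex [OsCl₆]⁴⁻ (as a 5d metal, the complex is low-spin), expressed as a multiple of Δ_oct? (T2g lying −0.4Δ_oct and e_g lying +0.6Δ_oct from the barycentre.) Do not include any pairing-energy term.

-2.4 Δ_oct

Each Cl⁻ contributes -1; 6 × (-1) = -6. With overall charge -4, Os is in the +2 oxidation state.
Os sits in group 8; removing 2 electrons leaves Os²⁺ with 8 − 2 = 6 d electrons.
Configuration: t2g^6 e_g^0.
CFSE = 6(-0.4Δ_oct) + 0(0.6Δ_oct) = -2.4Δ_oct + 0.0Δ_oct = -2.4Δ_oct.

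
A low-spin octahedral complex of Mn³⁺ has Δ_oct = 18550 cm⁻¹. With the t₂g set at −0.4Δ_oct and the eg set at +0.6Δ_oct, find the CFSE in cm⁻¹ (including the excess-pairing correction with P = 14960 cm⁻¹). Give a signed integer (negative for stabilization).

-14720

Group 7 minus oxidation state +3 gives a d⁴ configuration for Mn³⁺.
Configuration: t₂g⁴ eg⁰.
Orbital CFSE = 4(-0.4) + 0(0.6) = -1.6Δ_oct = -1.6 × 18550 = -29680 cm⁻¹.
Relative to high-spin t₂g³ eg¹ (0 paired), the low-spin configuration has 1 additional pair, contributing +1 × 14960 = +14960 cm⁻¹.
Overall CFSE = -29680 + 14960 = -14720 cm⁻¹.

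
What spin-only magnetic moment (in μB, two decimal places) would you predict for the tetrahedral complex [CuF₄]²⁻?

Each F⁻ contributes -1; 4 × (-1) = -4. With overall charge -2, Cu is in the +2 oxidation state.
Cu sits in group 11; removing 2 electrons leaves Cu²⁺ with 11 − 2 = 9 d electrons.
Tetrahedral splitting is small, so the complex is high-spin.
Configuration: e⁴ t₂⁵ → 1 unpaired electron.
μ(spin-only) = √[1(1+2)] = √3 ≈ 1.73 μB.

1.73 μB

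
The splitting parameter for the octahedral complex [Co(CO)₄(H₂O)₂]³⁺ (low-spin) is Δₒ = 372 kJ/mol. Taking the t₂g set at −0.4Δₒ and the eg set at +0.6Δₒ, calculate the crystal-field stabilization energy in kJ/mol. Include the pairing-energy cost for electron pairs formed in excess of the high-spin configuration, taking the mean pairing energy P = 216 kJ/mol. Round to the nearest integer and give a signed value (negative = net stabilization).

Ligand charges: 4×(+0) from CO and 2×(+0) from H₂O sum to +0; with overall charge +3, Co is +3.
Co sits in group 9; removing 3 electrons leaves Co³⁺ with 9 − 3 = 6 d electrons.
Electron filling gives t₂g⁶ eg⁰.
The orbital stabilization is -2.4Δₒ = -2.4 × 372 = -893 kJ/mol.
High-spin d⁶ would be t₂g⁴ eg² with 1 pair; low-spin has 3, so 2 excess pairs cost +2P = +432 kJ/mol.
Combining: -893 + 432 = -461 kJ/mol.

-461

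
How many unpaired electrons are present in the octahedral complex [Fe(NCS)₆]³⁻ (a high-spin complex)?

5

Each NCS⁻ contributes -1; 6 × (-1) = -6. With overall charge -3, Fe is in the +3 oxidation state.
Fe³⁺: group 8, so d-count = 8 − 3 = 5.
Configuration: t₂g³ eg², giving 5 unpaired electrons.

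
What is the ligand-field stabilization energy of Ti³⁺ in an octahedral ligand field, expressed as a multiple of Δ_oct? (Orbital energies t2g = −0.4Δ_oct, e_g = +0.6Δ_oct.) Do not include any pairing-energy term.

Ti sits in group 4; removing 3 electrons leaves Ti³⁺ with 4 − 3 = 1 d electrons.
Configuration: t2g^1 e_g^0.
CFSE = 1(-0.4Δ_oct) + 0(0.6Δ_oct) = -0.4Δ_oct + 0.0Δ_oct = -0.4Δ_oct.

-0.4 Δ_oct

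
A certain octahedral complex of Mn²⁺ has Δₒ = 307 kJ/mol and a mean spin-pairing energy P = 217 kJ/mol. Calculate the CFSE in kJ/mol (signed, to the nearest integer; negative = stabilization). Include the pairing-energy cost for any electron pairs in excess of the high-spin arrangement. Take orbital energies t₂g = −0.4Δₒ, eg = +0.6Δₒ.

-180

Mn²⁺: group 7, so d-count = 7 − 2 = 5.
With Δₒ > P the complex is low-spin.
Filling d⁵ accordingly: t₂g⁵ eg⁰.
Orbital CFSE = -2.0Δₒ = -2.0 × 307 = -614 kJ/mol.
Excess pairs vs high-spin: 2 − 0 = 2; pairing cost = +434 kJ/mol.
Net CFSE = -614 + 434 = -180 kJ/mol.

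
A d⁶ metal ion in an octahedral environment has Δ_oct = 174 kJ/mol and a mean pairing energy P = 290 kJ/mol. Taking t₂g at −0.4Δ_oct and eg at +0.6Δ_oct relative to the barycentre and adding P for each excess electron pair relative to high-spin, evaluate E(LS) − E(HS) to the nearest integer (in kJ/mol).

High-spin: t₂g⁴ eg², CFSE = -0.4Δ_oct = -70 kJ/mol.
Low-spin: t₂g⁶ eg⁰, orbital CFSE = -2.4Δ_oct = -418 kJ/mol; plus 2 excess pairs × P = +580 kJ/mol; total 162 kJ/mol.
E(LS) − E(HS) = 162 − (-70) = 232 kJ/mol.

232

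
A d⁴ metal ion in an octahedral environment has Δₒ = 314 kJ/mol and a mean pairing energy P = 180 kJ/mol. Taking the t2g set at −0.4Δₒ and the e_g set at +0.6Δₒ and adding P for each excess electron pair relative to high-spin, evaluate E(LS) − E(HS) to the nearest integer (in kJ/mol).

-134

In the high-spin limit (t2g^3 e_g^1) the orbital term is -0.6Δₒ = -188 kJ/mol, with no excess pairing.
Low-spin: t2g^4 e_g^0, orbital CFSE = -1.6Δₒ = -502 kJ/mol; plus 1 excess pair × P = +180 kJ/mol; total -322 kJ/mol.
Thus E(LS) − E(HS) = -134 kJ/mol.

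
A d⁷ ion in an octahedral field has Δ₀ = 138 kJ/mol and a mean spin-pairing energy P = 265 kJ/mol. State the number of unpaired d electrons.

With Δ₀ < P the complex is high-spin.
Configuration: t₂g⁵ eg².
Unpaired electrons: 3.

3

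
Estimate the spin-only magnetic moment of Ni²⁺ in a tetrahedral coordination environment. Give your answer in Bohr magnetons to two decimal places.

Group 10 minus oxidation state +2 gives a d⁸ configuration for Ni²⁺.
Tetrahedral splitting is small, so the complex is high-spin.
Configuration: e⁴ t₂⁴ → 2 unpaired electrons.
μ(spin-only) = √[2(2+2)] = √8 ≈ 2.83 Bohr magnetons.

2.83 Bohr magnetons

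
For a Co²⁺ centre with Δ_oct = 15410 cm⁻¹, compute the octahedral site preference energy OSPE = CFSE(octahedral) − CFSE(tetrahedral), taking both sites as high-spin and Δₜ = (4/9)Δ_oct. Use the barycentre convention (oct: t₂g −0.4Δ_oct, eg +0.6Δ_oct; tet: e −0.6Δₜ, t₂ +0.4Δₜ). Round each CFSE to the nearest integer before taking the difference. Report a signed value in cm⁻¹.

Co is in group 9, so Co²⁺ is d⁷ (9 − 2 = 7).
Octahedral high-spin t2g^5 e_g^2: CFSE = -0.8 × 15410 = -12328 cm⁻¹.
Tetrahedral e^4 t2^3 gives -1.2Δₜ = -1.2 × (4/9) × 15410 = -8219 cm⁻¹.
OSPE = -12328 − (-8219) = -4109 cm⁻¹.

-4109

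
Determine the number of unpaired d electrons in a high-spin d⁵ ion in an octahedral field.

Configuration: t₂g³ eg², giving 5 unpaired electrons.

5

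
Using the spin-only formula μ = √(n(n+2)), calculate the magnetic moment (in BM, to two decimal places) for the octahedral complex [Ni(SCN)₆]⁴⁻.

Each SCN⁻ contributes -1; 6 × (-1) = -6. With overall charge -4, Ni is in the +2 oxidation state.
Group 10 minus oxidation state +2 gives a d⁸ configuration for Ni²⁺.
Configuration: t₂g⁶ eg² → 2 unpaired electrons.
μ(spin-only) = √[2(2+2)] = √8 ≈ 2.83 BM.

2.83 BM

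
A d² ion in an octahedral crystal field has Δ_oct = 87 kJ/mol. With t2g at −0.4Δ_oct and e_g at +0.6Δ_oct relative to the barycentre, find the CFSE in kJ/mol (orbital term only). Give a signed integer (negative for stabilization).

The d² electrons fill as t2g^2 e_g^0.
CFSE(orbital) = 2×(-0.4Δ_oct) + 0×(0.6Δ_oct) = -0.8Δ_oct; with Δ_oct = 87 kJ/mol that is -70 kJ/mol.

-70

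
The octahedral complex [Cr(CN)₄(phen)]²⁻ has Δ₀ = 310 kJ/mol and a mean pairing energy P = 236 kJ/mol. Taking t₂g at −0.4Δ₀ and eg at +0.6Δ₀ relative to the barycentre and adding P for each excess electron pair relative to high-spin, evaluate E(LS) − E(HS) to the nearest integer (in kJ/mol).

-74

Ligand charges: 4×(-1) from CN⁻ and 1×(+0) from phen sum to -4; with overall charge -2, Cr is +2.
Cr sits in group 6; removing 2 electrons leaves Cr²⁺ with 6 − 2 = 4 d electrons.
High-spin d⁴ fills as t₂g³ eg¹ with CFSE 3(−0.4) + 1(+0.6) = -0.6Δ₀ = -186 kJ/mol.
Low-spin t₂g⁴ eg⁰ gives -1.6Δ₀ = -496 kJ/mol, but forming 1 extra pair costs 1P = 236 kJ/mol, so E(LS) = -496 + 236 = -260 kJ/mol.
The difference is -260 − (-186) = -74 kJ/mol, so low-spin lies lower.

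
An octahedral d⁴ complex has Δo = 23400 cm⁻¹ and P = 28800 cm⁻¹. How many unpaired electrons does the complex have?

Δo < P, so pairing is avoided: the ground state is high-spin.
That gives t₂g³ eg¹.
Unpaired electrons: 4.

4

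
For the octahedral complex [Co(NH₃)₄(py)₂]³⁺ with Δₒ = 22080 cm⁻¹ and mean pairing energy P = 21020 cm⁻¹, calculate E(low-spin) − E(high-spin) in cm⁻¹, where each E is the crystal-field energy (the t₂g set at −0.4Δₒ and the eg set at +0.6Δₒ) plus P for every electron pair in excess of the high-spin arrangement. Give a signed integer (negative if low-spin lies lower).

-2120

Ligand charges: 4×(+0) from NH₃ and 2×(+0) from py sum to +0; with overall charge +3, Co is +3.
Co is in group 9, so Co³⁺ is d⁶ (9 − 3 = 6).
High-spin: t₂g⁴ eg², CFSE = -0.4Δₒ = -8832 cm⁻¹.
Low-spin t₂g⁶ eg⁰ gives -2.4Δₒ = -52992 cm⁻¹, but forming 2 extra pairs costs 2P = 42040 cm⁻¹, so E(LS) = -52992 + 42040 = -10952 cm⁻¹.
The difference is -10952 − (-8832) = -2120 cm⁻¹, so low-spin lies lower.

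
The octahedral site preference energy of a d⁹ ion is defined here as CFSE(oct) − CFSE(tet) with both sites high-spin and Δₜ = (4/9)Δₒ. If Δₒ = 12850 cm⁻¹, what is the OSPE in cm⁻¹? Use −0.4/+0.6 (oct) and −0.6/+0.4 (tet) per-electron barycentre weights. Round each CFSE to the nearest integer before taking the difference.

-5426

Octahedral (high-spin): t2g^6 e_g^3, CFSE = 6(−0.4) + 3(+0.6) = -0.6Δₒ = -0.6 × 12850 = -7710 cm⁻¹.
In a tetrahedral site the filling is e^4 t2^5: CFSE(tet) = -0.4Δₜ = -0.4 × (4/9)(12850) = -2284 cm⁻¹.
Subtracting, OSPE = -7710 − (-2284) = -5426 cm⁻¹.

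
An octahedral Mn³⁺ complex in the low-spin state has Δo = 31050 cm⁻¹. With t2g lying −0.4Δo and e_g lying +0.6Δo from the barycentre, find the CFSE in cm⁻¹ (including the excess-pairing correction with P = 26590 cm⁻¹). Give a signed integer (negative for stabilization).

Mn³⁺: group 7, so d-count = 7 − 3 = 4.
Configuration: t2g^4 e_g^0.
CFSE(orbital) = 4×(-0.4Δo) + 0×(0.6Δo) = -1.6Δo; with Δo = 31050 cm⁻¹ that is -49680 cm⁻¹.
Relative to high-spin t2g^3 e_g^1 (0 paired), the low-spin configuration has 1 additional pair, contributing +1 × 26590 = +26590 cm⁻¹.
Net CFSE = -49680 + 26590 = -23090 cm⁻¹.

-23090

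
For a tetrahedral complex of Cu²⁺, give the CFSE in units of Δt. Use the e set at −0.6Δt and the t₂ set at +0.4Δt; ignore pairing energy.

-0.4 Δt

Group 11 minus oxidation state +2 gives a d⁹ configuration for Cu²⁺.
With tetrahedral geometry the complex is necessarily high-spin.
Configuration: e⁴ t₂⁵.
CFSE = 4(-0.6Δt) + 5(0.4Δt) = -2.4Δt + 2.0Δt = -0.4Δt.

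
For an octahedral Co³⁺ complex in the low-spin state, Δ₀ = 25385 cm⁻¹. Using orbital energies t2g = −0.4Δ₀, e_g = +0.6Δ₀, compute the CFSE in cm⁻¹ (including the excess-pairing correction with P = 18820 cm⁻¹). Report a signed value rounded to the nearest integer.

Co³⁺: group 9, so d-count = 9 − 3 = 6.
Configuration: t2g^6 e_g^0.
Orbital CFSE = 6(-0.4) + 0(0.6) = -2.4Δ₀ = -2.4 × 25385 = -60924 cm⁻¹.
Relative to high-spin t2g^4 e_g^2 (1 paired), the low-spin configuration has 2 additional pairs, contributing +2 × 18820 = +37640 cm⁻¹.
Overall CFSE = -60924 + 37640 = -23284 cm⁻¹.

-23284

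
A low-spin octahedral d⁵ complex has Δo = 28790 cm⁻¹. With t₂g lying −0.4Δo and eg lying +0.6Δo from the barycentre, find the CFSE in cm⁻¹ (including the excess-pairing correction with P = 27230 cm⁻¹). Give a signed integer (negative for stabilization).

The d⁵ electrons fill as t₂g⁵ eg⁰.
Orbital CFSE = 5(-0.4) + 0(0.6) = -2.0Δo = -2.0 × 28790 = -57580 cm⁻¹.
High-spin d⁵ would be t₂g³ eg² with 0 pairs; low-spin has 2, so 2 excess pairs cost +2P = +54460 cm⁻¹.
Overall CFSE = -57580 + 54460 = -3120 cm⁻¹.

-3120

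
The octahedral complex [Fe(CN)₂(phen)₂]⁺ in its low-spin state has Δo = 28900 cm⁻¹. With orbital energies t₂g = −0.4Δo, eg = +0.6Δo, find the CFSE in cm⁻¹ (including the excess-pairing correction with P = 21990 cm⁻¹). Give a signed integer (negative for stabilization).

-13820

Ligand charges: 2×(-1) from CN⁻ and 2×(+0) from phen sum to -2; with overall charge +1, Fe is +3.
Fe³⁺: group 8, so d-count = 8 − 3 = 5.
Configuration: t₂g⁵ eg⁰.
CFSE(orbital) = 5×(-0.4Δo) + 0×(0.6Δo) = -2.0Δo; with Δo = 28900 cm⁻¹ that is -57800 cm⁻¹.
High-spin d⁵ would be t₂g³ eg² with 0 pairs; low-spin has 2, so 2 excess pairs cost +2P = +43980 cm⁻¹.
Overall CFSE = -57800 + 43980 = -13820 cm⁻¹.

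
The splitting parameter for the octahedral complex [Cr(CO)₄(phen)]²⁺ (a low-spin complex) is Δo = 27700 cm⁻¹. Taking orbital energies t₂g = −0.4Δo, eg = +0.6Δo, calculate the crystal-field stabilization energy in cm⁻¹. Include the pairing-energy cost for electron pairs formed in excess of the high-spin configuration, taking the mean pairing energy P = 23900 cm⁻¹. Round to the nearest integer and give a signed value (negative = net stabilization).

Ligand charges: 4×(+0) from CO and 1×(+0) from phen sum to +0; with overall charge +2, Cr is +2.
Cr sits in group 6; removing 2 electrons leaves Cr²⁺ with 6 − 2 = 4 d electrons.
Configuration: t₂g⁴ eg⁰.
CFSE(orbital) = 4×(-0.4Δo) + 0×(0.6Δo) = -1.6Δo; with Δo = 27700 cm⁻¹ that is -44320 cm⁻¹.
Relative to high-spin t₂g³ eg¹ (0 paired), the low-spin configuration has 1 additional pair, contributing +1 × 23900 = +23900 cm⁻¹.
Combining: -44320 + 23900 = -20420 cm⁻¹.

-20420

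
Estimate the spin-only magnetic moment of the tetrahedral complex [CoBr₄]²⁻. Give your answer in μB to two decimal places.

3.87 μB

Each Br⁻ contributes -1; 4 × (-1) = -4. With overall charge -2, Co is in the +2 oxidation state.
Co is in group 9, so Co²⁺ is d⁷ (9 − 2 = 7).
With tetrahedral geometry the complex is necessarily high-spin.
Configuration: e⁴ t₂³ → 3 unpaired electrons.
μ(spin-only) = √[3(3+2)] = √15 ≈ 3.87 μB.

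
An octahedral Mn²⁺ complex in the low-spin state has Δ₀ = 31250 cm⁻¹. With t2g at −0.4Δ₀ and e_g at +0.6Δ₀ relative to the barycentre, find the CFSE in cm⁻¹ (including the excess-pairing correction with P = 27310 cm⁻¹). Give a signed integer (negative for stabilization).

-7880

Mn is in group 7, so Mn²⁺ is d⁵ (7 − 2 = 5).
Electron filling gives t2g^5 e_g^0.
Orbital CFSE = 5(-0.4) + 0(0.6) = -2.0Δ₀ = -2.0 × 31250 = -62500 cm⁻¹.
Relative to high-spin t2g^3 e_g^2 (0 paired), the low-spin configuration has 2 additional pairs, contributing +2 × 27310 = +54620 cm⁻¹.
Combining: -62500 + 54620 = -7880 cm⁻¹.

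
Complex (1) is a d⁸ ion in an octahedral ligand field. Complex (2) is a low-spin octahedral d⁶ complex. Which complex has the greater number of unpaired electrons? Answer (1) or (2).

(1): t₂g⁶ eg² → 2 unpaired.
(2): t₂g⁶ eg⁰ → 0 unpaired.
So (1) has more unpaired electrons.

(1)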